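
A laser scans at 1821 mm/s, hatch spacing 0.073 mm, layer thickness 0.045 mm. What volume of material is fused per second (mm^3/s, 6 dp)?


Rate = 1821 * 0.073 * 0.045 = 5.981985 mm^3/s


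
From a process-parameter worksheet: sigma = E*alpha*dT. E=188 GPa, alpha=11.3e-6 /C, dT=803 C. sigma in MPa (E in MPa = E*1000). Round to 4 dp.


sigma = 188*1000 * 11.3e-6 * 803 = 1705.8932 MPa


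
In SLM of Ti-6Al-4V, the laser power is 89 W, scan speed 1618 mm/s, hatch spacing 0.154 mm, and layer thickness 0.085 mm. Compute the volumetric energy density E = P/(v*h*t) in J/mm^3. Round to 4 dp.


E = 89 / (1618*0.154*0.085) = 4.2022 J/mm^3


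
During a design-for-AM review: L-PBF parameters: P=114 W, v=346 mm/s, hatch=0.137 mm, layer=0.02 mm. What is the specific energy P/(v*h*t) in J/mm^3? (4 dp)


Build rate = 346 * 0.137 * 0.02 = 0.94804 mm^3/s
SE = 114 / 0.94804 = 120.2481 J/mm^3


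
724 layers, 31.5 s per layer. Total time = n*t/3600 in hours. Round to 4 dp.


t = 724 * 31.5 / 3600 = 6.335 hrs


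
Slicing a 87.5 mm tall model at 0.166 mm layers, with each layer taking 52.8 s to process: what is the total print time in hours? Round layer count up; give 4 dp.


Layers = ceil(87.5/0.166) = 528
t = 528 * 52.8 / 3600 = 7.744 hrs


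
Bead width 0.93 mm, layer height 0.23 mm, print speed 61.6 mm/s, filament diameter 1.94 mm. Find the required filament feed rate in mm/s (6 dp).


Q = 0.93 * 0.23 * 61.6 = 13.17624 mm^3/s
A_fil = pi*(1.94/2)^2 = 2.95592453 mm^2
v_feed = 13.17624 / 2.95592453 = 4.45757 mm/s


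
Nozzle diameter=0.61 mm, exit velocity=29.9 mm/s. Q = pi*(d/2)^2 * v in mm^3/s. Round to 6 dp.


A = pi*(0.61/2)^2 = 0.29224666 mm^2
Q = 0.29224666 * 29.9 = 8.738175 mm^3/s


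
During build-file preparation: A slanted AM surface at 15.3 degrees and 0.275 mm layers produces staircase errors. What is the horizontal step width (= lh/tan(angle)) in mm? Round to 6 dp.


step = 0.275 / tan(15.3) = 1.005231 mm


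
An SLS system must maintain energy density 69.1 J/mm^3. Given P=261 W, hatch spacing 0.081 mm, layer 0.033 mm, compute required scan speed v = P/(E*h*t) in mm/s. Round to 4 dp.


v = 261 / (69.1*0.081*0.033) = 1413.0694 mm/s


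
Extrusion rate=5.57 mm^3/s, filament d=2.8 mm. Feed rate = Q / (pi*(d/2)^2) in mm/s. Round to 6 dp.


A = pi*(2.8/2)^2 = 6.157522
v = 5.57 / 6.157522 = 0.904585 mm/s


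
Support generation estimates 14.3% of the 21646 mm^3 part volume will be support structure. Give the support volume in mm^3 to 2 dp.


V_support = 21646 * 0.143 = 3095.38 mm^3


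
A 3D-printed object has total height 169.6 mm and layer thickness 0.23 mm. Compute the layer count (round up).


Layers = ceil(169.6/0.23) = 738


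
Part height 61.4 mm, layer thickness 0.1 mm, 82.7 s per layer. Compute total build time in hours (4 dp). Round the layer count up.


Layers = ceil(61.4/0.1) = 614
t = 614 * 82.7 / 3600 = 14.1049 hrs


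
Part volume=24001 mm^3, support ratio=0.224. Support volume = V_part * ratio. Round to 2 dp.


V_support = 24001 * 0.224 = 5376.22 mm^3


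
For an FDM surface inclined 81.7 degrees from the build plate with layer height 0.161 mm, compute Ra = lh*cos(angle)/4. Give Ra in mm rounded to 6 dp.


Ra = 0.161 * cos(81.7) / 4 = 0.00581 mm


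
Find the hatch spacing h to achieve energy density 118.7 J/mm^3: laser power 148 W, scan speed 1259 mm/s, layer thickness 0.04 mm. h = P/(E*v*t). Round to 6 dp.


h = 148 / (118.7*1259*0.04) = 0.024759 mm


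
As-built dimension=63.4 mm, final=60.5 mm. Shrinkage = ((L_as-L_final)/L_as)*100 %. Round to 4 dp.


Shrinkage = ((63.4-60.5)/63.4)*100 = 4.5741 %


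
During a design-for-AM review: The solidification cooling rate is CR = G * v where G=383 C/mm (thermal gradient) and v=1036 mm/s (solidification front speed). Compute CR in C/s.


CR = 383 * 1036 = 396788 C/s


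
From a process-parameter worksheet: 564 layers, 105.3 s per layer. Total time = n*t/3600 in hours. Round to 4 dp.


t = 564 * 105.3 / 3600 = 16.497 hrs


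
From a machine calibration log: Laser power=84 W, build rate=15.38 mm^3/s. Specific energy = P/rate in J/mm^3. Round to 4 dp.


SE = 84 / 15.38 = 5.4616 J/mm^3


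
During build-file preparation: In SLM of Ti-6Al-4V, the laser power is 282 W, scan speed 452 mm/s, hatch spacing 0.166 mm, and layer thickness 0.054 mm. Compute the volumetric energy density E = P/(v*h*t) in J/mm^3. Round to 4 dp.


E = 282 / (452*0.166*0.054) = 69.5999 J/mm^3


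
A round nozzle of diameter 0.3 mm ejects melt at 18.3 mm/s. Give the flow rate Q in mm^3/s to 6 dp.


A = pi*(0.3/2)^2 = 0.07068583 mm^2
Q = 0.07068583 * 18.3 = 1.293551 mm^3/s


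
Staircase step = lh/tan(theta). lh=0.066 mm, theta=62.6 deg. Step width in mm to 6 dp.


step = 0.066 / tan(62.6) = 0.034211 mm


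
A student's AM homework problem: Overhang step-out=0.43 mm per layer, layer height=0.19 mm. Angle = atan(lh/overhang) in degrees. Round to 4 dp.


angle = atan(0.19/0.43) = 23.8387 degrees


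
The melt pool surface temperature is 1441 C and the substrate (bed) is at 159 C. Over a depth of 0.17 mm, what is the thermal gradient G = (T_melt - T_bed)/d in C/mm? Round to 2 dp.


G = (1441-159)/0.17 = 7541.18 C/mm


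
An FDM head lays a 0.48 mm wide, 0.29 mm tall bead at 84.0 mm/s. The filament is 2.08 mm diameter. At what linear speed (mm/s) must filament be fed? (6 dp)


Q = 0.48 * 0.29 * 84.0 = 11.6928 mm^3/s
A_fil = pi*(2.08/2)^2 = 3.39794661 mm^2
v_feed = 11.6928 / 3.39794661 = 3.441137 mm/s


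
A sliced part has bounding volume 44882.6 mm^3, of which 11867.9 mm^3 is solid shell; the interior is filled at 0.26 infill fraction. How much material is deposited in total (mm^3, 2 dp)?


V_infill = (44882.6 - 11867.9) * 0.26 = 8583.82
V_total = 11867.9 + 8583.82 = 20451.72 mm^3


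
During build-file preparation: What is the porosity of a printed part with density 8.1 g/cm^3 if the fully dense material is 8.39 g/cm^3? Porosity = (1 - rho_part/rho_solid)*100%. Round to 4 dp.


Porosity = (1-8.1/8.39)*100 = 3.4565 %


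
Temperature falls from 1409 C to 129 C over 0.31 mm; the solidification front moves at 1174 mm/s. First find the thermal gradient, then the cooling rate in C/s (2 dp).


G = (1409-129)/0.31 = 4129.03225806 C/mm
CR = 4129.03225806 * 1174 = 4847483.87 C/s


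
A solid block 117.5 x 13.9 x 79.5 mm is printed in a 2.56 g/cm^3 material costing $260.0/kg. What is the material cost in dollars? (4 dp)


V = 117.5 * 13.9 * 79.5 = 129843.375 mm^3 = 129.843375 cm^3
Mass = 129.843375 * 2.56 / 1000 = 0.33239904 kg
Cost = 0.33239904 * 260.0 = 86.4238 $


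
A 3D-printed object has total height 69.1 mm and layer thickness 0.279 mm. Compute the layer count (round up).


Layers = ceil(69.1/0.279) = 248


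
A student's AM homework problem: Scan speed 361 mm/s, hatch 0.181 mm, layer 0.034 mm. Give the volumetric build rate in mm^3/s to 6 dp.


Rate = 361 * 0.181 * 0.034 = 2.221594 mm^3/s


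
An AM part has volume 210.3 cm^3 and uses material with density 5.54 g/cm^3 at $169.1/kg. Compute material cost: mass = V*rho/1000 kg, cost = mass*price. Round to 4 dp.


Mass = 210.3*5.54/1000 = 1.165062 kg
Cost = 1.165062 * 169.1 = 197.012 $


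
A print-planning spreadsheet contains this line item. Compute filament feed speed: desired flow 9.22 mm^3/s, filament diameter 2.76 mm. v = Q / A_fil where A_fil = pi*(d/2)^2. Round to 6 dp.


A = pi*(2.76/2)^2 = 5.982849
v = 9.22 / 5.982849 = 1.541072 mm/s


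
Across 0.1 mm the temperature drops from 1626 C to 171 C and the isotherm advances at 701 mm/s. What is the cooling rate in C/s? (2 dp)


G = (1626-171)/0.1 = 14550.0 C/mm
CR = 14550.0 * 701 = 10199550.0 C/s


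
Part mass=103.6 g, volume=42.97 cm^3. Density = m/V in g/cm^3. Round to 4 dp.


rho = 103.6 / 42.97 = 2.411 g/cm^3


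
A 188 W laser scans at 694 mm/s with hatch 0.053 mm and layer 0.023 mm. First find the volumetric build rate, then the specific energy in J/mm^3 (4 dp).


Build rate = 694 * 0.053 * 0.023 = 0.845986 mm^3/s
SE = 188 / 0.845986 = 222.2259 J/mm^3


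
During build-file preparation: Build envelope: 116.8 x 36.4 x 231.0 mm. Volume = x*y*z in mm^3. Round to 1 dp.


V = 116.8 * 36.4 * 231.0 = 982101.1 mm^3


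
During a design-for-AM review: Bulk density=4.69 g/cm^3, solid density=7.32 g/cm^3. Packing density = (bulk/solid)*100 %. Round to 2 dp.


Packing = (4.69/7.32)*100 = 64.07 %


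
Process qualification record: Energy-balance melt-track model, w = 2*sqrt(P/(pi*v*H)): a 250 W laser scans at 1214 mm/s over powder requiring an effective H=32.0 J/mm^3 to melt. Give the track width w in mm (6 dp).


w = 2*sqrt(250/(pi*1214*32.0)) = 0.090519 mm


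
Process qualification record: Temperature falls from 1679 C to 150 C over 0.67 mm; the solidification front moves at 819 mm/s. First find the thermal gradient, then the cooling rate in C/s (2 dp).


G = (1679-150)/0.67 = 2282.08955224 C/mm
CR = 2282.08955224 * 819 = 1869031.34 C/s


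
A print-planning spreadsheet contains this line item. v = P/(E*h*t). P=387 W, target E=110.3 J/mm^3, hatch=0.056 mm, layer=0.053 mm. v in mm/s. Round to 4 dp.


v = 387 / (110.3*0.056*0.053) = 1182.1472 mm/s


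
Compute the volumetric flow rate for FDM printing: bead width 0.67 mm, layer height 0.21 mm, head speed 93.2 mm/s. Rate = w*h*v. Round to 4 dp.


Rate = 0.67 * 0.21 * 93.2 = 13.1132 mm^3/s


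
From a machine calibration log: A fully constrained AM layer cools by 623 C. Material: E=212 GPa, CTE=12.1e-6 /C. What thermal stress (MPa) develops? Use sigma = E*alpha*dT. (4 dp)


sigma = 212*1000 * 12.1e-6 * 623 = 1598.1196 MPa


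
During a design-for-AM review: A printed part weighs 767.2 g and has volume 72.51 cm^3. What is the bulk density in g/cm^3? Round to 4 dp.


rho = 767.2 / 72.51 = 10.5806 g/cm^3


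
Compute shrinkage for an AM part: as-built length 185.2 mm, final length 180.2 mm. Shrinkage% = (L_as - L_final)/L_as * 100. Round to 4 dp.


Shrinkage = ((185.2-180.2)/185.2)*100 = 2.6998 %


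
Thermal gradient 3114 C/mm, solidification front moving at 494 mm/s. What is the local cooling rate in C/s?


CR = 3114 * 494 = 1538316 C/s


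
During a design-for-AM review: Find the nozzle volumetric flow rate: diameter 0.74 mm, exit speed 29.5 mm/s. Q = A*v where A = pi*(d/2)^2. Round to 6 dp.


A = pi*(0.74/2)^2 = 0.43008403 mm^2
Q = 0.43008403 * 29.5 = 12.687479 mm^3/s


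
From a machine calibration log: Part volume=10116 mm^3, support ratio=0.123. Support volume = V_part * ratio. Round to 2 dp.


V_support = 10116 * 0.123 = 1244.27 mm^3


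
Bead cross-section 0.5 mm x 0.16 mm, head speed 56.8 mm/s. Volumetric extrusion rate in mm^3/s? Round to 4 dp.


Rate = 0.5 * 0.16 * 56.8 = 4.544 mm^3/s


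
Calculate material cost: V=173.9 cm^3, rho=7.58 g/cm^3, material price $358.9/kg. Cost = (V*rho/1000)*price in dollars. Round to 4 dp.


Mass = 173.9*7.58/1000 = 1.318162 kg
Cost = 1.318162 * 358.9 = 473.0883 $


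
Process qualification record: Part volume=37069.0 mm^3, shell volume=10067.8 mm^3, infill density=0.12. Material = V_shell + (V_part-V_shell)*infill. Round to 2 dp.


V_infill = (37069.0 - 10067.8) * 0.12 = 3240.14
V_total = 10067.8 + 3240.14 = 13307.94 mm^3


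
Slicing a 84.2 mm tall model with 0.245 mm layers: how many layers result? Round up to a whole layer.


Layers = ceil(84.2/0.245) = 344


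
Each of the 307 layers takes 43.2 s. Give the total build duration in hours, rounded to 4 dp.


t = 307 * 43.2 / 3600 = 3.684 hrs


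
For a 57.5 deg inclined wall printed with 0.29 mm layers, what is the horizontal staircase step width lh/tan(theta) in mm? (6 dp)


step = 0.29 / tan(57.5) = 0.18475 mm


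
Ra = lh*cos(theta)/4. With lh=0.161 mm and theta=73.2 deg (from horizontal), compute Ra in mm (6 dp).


Ra = 0.161 * cos(73.2) / 4 = 0.011634 mm


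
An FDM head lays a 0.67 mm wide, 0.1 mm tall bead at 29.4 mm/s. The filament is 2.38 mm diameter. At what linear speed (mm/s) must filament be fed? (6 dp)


Q = 0.67 * 0.1 * 29.4 = 1.9698 mm^3/s
A_fil = pi*(2.38/2)^2 = 4.44880936 mm^2
v_feed = 1.9698 / 4.44880936 = 0.44277 mm/s


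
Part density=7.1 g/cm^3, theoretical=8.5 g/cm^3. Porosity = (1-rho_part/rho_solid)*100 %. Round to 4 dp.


Porosity = (1-7.1/8.5)*100 = 16.4706 %


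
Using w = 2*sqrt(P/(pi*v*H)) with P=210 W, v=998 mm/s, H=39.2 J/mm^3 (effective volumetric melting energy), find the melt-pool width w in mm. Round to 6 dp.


w = 2*sqrt(210/(pi*998*39.2)) = 0.082672 mm


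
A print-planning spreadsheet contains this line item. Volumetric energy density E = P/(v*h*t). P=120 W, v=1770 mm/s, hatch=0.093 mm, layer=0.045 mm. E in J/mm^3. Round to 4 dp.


E = 120 / (1770*0.093*0.045) = 16.1999 J/mm^3


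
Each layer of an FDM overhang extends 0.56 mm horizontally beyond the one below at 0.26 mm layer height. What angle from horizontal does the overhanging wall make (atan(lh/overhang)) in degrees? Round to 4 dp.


angle = atan(0.26/0.56) = 24.9048 degrees


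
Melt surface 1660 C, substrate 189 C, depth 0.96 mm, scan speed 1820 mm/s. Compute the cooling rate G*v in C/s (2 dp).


G = (1660-189)/0.96 = 1532.29166667 C/mm
CR = 1532.29166667 * 1820 = 2788770.83 C/s


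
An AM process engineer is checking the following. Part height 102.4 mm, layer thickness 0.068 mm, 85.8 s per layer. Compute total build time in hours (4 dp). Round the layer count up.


Layers = ceil(102.4/0.068) = 1506
t = 1506 * 85.8 / 3600 = 35.893 hrs


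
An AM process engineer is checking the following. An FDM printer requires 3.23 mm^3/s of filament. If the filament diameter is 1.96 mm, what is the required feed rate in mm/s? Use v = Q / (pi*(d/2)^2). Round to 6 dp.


A = pi*(1.96/2)^2 = 3.017186
v = 3.23 / 3.017186 = 1.070534 mm/s


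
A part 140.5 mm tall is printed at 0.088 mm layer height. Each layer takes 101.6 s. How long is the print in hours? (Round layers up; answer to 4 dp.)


Layers = ceil(140.5/0.088) = 1597
t = 1597 * 101.6 / 3600 = 45.0709 hrs


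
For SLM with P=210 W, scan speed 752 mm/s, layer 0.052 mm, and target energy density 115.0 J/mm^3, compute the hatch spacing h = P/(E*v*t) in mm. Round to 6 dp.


h = 210 / (115.0*752*0.052) = 0.046698 mm


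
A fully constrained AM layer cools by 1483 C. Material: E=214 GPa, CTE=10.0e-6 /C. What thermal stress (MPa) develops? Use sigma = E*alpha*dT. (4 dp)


sigma = 214*1000 * 10.0e-6 * 1483 = 3173.62 MPa


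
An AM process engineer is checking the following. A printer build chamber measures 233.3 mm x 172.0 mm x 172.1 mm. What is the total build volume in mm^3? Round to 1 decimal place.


V = 233.3 * 172.0 * 172.1 = 6905960.0 mm^3


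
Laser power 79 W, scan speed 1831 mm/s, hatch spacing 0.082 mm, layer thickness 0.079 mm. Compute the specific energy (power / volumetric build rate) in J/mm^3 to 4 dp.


Build rate = 1831 * 0.082 * 0.079 = 11.861218 mm^3/s
SE = 79 / 11.861218 = 6.6604 J/mm^3


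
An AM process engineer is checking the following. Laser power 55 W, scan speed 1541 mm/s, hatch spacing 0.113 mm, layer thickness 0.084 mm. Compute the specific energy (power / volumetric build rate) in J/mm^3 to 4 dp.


Build rate = 1541 * 0.113 * 0.084 = 14.627172 mm^3/s
SE = 55 / 14.627172 = 3.7601 J/mm^3


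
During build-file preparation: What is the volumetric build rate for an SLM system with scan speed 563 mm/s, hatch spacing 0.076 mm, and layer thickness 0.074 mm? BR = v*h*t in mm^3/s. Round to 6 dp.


Rate = 563 * 0.076 * 0.074 = 3.166312 mm^3/s


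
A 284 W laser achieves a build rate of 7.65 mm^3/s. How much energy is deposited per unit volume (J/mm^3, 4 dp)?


SE = 284 / 7.65 = 37.1242 J/mm^3


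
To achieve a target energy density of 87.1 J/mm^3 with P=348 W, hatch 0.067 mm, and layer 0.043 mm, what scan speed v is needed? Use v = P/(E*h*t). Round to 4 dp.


v = 348 / (87.1*0.067*0.043) = 1386.8128 mm/s


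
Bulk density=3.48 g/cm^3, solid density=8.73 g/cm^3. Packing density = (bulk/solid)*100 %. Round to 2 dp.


Packing = (3.48/8.73)*100 = 39.86 %


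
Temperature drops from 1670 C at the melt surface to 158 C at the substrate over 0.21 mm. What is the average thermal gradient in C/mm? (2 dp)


G = (1670-158)/0.21 = 7200.0 C/mm


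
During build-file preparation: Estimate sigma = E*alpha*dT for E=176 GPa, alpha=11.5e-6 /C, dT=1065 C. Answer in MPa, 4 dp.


sigma = 176*1000 * 11.5e-6 * 1065 = 2155.56 MPa


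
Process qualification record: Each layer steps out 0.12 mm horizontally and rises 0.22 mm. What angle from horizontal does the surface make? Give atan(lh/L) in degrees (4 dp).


angle = atan(0.22/0.12) = 61.3895 degrees


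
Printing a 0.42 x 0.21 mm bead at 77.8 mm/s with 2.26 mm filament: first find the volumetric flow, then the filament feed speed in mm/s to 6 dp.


Q = 0.42 * 0.21 * 77.8 = 6.86196 mm^3/s
A_fil = pi*(2.26/2)^2 = 4.01149966 mm^2
v_feed = 6.86196 / 4.01149966 = 1.710572 mm/s


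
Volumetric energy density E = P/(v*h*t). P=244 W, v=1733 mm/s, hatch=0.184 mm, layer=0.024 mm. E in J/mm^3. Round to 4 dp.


E = 244 / (1733*0.184*0.024) = 31.8832 J/mm^3


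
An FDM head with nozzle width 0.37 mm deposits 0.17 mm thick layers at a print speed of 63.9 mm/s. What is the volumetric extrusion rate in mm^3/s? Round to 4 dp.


Rate = 0.37 * 0.17 * 63.9 = 4.0193 mm^3/s


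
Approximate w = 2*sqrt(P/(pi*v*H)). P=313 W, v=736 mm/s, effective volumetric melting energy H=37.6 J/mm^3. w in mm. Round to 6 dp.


w = 2*sqrt(313/(pi*736*37.6)) = 0.120004 mm


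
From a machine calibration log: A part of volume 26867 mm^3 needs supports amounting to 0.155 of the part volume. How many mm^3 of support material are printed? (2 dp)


V_support = 26867 * 0.155 = 4164.39 mm^3


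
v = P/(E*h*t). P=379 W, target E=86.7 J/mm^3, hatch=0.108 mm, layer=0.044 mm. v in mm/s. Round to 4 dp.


v = 379 / (86.7*0.108*0.044) = 919.9065 mm/s


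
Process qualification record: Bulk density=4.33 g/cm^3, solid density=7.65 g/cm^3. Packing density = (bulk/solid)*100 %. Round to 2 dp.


Packing = (4.33/7.65)*100 = 56.6 %


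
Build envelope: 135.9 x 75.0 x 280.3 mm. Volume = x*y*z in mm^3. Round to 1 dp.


V = 135.9 * 75.0 * 280.3 = 2856957.8 mm^3


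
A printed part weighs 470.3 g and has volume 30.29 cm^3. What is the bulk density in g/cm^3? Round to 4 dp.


rho = 470.3 / 30.29 = 15.5266 g/cm^3


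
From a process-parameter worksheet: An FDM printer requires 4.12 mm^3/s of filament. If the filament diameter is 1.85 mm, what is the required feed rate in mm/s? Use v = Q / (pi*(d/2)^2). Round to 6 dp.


A = pi*(1.85/2)^2 = 2.688025
v = 4.12 / 2.688025 = 1.532724 mm/s


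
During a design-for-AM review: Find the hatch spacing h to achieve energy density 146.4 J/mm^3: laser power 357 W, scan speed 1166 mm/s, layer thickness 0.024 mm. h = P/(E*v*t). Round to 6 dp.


h = 357 / (146.4*1166*0.024) = 0.08714 mm


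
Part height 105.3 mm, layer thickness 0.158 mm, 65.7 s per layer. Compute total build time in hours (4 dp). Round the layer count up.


Layers = ceil(105.3/0.158) = 667
t = 667 * 65.7 / 3600 = 12.1728 hrs


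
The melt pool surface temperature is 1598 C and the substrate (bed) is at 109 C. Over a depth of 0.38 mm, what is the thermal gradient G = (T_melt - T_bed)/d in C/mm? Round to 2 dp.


G = (1598-109)/0.38 = 3918.42 C/mm


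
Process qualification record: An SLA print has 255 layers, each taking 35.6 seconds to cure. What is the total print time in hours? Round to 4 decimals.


t = 255 * 35.6 / 3600 = 2.5217 hrs


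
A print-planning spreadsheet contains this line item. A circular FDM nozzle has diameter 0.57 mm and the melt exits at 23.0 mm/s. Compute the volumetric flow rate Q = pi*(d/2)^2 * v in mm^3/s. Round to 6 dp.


A = pi*(0.57/2)^2 = 0.25517586 mm^2
Q = 0.25517586 * 23.0 = 5.869045 mm^3/s


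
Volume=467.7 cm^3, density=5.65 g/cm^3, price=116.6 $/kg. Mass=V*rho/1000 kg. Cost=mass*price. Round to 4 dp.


Mass = 467.7*5.65/1000 = 2.642505 kg
Cost = 2.642505 * 116.6 = 308.1161 $


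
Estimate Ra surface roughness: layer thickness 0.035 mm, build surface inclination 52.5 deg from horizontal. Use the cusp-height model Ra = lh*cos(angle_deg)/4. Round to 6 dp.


Ra = 0.035 * cos(52.5) / 4 = 0.005327 mm


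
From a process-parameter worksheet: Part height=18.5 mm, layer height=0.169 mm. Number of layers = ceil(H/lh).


Layers = ceil(18.5/0.169) = 110


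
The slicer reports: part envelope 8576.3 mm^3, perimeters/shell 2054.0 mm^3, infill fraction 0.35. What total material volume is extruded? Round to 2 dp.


V_infill = (8576.3 - 2054.0) * 0.35 = 2282.81
V_total = 2054.0 + 2282.81 = 4336.81 mm^3


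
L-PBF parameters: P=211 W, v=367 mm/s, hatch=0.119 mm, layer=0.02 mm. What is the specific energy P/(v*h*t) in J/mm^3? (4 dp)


Build rate = 367 * 0.119 * 0.02 = 0.87346 mm^3/s
SE = 211 / 0.87346 = 241.568 J/mm^3


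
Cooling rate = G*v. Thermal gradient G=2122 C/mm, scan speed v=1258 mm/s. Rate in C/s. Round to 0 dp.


CR = 2122 * 1258 = 2669476 C/s


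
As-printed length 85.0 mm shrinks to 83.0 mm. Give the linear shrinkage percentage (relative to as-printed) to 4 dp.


Shrinkage = ((85.0-83.0)/85.0)*100 = 2.3529 %


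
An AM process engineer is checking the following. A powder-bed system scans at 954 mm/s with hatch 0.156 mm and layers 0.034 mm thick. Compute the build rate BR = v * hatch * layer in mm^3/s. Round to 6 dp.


Rate = 954 * 0.156 * 0.034 = 5.060016 mm^3/s


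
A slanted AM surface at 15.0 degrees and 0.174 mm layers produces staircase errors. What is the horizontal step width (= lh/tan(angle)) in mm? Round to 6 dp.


step = 0.174 / tan(15.0) = 0.649377 mm


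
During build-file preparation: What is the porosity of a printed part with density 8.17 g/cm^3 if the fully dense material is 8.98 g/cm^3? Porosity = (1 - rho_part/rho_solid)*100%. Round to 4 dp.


Porosity = (1-8.17/8.98)*100 = 9.02 %


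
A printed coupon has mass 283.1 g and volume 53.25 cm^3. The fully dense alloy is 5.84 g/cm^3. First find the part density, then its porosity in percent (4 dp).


rho_part = 283.1 / 53.25 = 5.31643192 g/cm^3
Porosity = (1 - 5.31643192/5.84)*100 = 8.9652 %


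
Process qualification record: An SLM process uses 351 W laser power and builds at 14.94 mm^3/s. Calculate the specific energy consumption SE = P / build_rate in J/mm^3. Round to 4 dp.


SE = 351 / 14.94 = 23.494 J/mm^3


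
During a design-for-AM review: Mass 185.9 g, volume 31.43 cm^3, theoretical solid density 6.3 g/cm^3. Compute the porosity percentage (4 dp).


rho_part = 185.9 / 31.43 = 5.91473115 g/cm^3
Porosity = (1 - 5.91473115/6.3)*100 = 6.1154 %


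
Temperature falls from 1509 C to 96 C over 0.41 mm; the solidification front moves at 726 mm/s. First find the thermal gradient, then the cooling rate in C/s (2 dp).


G = (1509-96)/0.41 = 3446.34146341 C/mm
CR = 3446.34146341 * 726 = 2502043.9 C/s


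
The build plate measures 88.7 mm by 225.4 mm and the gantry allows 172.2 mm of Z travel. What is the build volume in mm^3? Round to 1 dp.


V = 88.7 * 225.4 * 172.2 = 3442791.2 mm^3


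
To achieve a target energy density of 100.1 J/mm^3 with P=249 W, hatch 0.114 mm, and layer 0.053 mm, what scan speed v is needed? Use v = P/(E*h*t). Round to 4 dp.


v = 249 / (100.1*0.114*0.053) = 411.7035 mm/s


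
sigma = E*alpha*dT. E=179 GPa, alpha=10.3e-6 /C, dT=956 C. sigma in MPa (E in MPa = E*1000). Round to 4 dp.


sigma = 179*1000 * 10.3e-6 * 956 = 1762.5772 MPa


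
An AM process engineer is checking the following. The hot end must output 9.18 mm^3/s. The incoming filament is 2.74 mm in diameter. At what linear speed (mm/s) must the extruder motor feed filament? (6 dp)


A = pi*(2.74/2)^2 = 5.896455
v = 9.18 / 5.896455 = 1.556868 mm/s


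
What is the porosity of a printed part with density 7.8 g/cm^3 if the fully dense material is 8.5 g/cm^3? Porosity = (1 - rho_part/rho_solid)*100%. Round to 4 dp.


Porosity = (1-7.8/8.5)*100 = 8.2353 %


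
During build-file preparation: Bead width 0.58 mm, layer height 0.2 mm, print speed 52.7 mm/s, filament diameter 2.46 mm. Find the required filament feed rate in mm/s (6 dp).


Q = 0.58 * 0.2 * 52.7 = 6.1132 mm^3/s
A_fil = pi*(2.46/2)^2 = 4.75291553 mm^2
v_feed = 6.1132 / 4.75291553 = 1.2862 mm/s


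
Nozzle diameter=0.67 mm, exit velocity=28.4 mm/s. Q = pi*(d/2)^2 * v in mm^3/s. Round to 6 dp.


A = pi*(0.67/2)^2 = 0.35256524 mm^2
Q = 0.35256524 * 28.4 = 10.012853 mm^3/s


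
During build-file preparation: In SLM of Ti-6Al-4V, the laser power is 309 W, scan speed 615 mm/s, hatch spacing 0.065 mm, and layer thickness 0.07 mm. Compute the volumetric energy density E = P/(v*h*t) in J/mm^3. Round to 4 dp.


E = 309 / (615*0.065*0.07) = 110.4262 J/mm^3


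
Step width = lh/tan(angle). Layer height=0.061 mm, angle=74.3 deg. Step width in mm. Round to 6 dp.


step = 0.061 / tan(74.3) = 0.017146 mm


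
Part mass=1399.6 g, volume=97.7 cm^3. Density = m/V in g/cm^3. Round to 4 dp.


rho = 1399.6 / 97.7 = 14.3255 g/cm^3


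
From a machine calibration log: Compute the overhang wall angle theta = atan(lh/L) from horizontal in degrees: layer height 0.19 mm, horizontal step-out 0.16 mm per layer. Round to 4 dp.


angle = atan(0.19/0.16) = 49.8991 degrees


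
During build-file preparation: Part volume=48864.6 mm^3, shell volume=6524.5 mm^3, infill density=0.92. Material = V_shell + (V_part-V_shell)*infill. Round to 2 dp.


V_infill = (48864.6 - 6524.5) * 0.92 = 38952.89
V_total = 6524.5 + 38952.89 = 45477.39 mm^3


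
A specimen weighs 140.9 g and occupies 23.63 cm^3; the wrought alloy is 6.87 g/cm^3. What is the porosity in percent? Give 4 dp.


rho_part = 140.9 / 23.63 = 5.9627592 g/cm^3
Porosity = (1 - 5.9627592/6.87)*100 = 13.2058 %


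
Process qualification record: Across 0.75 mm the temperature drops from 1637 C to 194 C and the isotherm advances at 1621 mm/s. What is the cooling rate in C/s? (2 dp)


G = (1637-194)/0.75 = 1924.0 C/mm
CR = 1924.0 * 1621 = 3118804.0 C/s


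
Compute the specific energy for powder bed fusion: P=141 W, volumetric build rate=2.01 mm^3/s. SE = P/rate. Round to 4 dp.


SE = 141 / 2.01 = 70.1493 J/mm^3


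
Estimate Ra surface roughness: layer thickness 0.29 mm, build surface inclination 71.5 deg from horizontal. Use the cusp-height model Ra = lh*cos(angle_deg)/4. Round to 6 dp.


Ra = 0.29 * cos(71.5) / 4 = 0.023005 mm


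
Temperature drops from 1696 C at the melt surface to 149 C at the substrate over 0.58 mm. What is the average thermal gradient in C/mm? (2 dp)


G = (1696-149)/0.58 = 2667.24 C/mm


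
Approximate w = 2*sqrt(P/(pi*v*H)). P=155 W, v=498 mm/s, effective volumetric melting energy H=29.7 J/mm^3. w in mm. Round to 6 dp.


w = 2*sqrt(155/(pi*498*29.7)) = 0.115512 mm


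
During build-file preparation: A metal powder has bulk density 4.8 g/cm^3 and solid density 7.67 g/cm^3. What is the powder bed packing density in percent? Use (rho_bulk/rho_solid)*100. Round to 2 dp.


Packing = (4.8/7.67)*100 = 62.58 %


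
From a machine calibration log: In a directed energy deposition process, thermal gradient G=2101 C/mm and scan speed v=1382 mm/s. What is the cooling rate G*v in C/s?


CR = 2101 * 1382 = 2903582 C/s


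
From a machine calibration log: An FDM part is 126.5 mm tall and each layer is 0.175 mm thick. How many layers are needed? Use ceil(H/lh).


Layers = ceil(126.5/0.175) = 723


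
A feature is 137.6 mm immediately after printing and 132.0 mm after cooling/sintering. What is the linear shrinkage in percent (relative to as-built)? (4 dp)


Shrinkage = ((137.6-132.0)/137.6)*100 = 4.0698 %


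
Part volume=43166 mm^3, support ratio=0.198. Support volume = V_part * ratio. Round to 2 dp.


V_support = 43166 * 0.198 = 8546.87 mm^3


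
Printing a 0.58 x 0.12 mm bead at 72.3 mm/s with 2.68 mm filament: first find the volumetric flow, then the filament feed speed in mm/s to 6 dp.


Q = 0.58 * 0.12 * 72.3 = 5.03208 mm^3/s
A_fil = pi*(2.68/2)^2 = 5.64104377 mm^2
v_feed = 5.03208 / 5.64104377 = 0.892048 mm/s


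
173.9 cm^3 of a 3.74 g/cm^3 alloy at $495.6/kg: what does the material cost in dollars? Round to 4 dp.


Mass = 173.9*3.74/1000 = 0.650386 kg
Cost = 0.650386 * 495.6 = 322.3313 $


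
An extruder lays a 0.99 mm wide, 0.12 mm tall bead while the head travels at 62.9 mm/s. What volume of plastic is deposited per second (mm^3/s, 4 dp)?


Rate = 0.99 * 0.12 * 62.9 = 7.4725 mm^3/s


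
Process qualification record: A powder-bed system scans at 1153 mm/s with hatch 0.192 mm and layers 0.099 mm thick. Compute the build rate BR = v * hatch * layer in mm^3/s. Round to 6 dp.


Rate = 1153 * 0.192 * 0.099 = 21.916224 mm^3/s


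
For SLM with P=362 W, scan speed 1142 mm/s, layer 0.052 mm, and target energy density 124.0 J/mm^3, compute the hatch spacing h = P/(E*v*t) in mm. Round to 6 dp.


h = 362 / (124.0*1142*0.052) = 0.049161 mm


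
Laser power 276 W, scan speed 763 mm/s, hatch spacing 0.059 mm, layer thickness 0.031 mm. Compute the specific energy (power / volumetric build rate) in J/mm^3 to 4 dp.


Build rate = 763 * 0.059 * 0.031 = 1.395527 mm^3/s
SE = 276 / 1.395527 = 197.7747 J/mm^3


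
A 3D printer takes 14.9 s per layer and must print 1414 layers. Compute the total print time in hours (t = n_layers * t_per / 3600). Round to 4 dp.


t = 1414 * 14.9 / 3600 = 5.8524 hrs


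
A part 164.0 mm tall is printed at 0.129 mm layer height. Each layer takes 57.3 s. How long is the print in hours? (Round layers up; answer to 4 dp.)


Layers = ceil(164.0/0.129) = 1272
t = 1272 * 57.3 / 3600 = 20.246 hrs


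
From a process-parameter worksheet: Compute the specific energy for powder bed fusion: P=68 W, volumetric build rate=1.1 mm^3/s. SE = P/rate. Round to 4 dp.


SE = 68 / 1.1 = 61.8182 J/mm^3


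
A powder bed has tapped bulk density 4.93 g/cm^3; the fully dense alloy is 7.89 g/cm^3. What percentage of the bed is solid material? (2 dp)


Packing = (4.93/7.89)*100 = 62.48 %


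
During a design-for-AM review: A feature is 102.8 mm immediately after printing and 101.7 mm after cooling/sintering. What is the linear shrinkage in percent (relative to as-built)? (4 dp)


Shrinkage = ((102.8-101.7)/102.8)*100 = 1.07 %


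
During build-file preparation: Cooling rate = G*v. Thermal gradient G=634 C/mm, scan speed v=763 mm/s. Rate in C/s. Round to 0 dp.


CR = 634 * 763 = 483742 C/s


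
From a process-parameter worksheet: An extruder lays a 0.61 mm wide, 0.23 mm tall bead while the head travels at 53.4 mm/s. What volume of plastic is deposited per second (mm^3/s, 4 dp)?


Rate = 0.61 * 0.23 * 53.4 = 7.492 mm^3/s


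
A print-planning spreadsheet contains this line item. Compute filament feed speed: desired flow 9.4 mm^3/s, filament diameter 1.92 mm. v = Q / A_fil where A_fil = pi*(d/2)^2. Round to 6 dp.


A = pi*(1.92/2)^2 = 2.895292
v = 9.4 / 2.895292 = 3.24665 mm/s


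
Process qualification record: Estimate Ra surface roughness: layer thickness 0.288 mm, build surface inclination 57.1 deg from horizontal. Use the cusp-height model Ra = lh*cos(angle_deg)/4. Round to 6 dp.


Ra = 0.288 * cos(57.1) / 4 = 0.039109 mm


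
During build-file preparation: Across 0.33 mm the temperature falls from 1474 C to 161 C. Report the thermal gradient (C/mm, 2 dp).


G = (1474-161)/0.33 = 3978.79 C/mm


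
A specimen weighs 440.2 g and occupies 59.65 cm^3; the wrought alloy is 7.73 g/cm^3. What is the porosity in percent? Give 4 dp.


rho_part = 440.2 / 59.65 = 7.379715 g/cm^3
Porosity = (1 - 7.379715/7.73)*100 = 4.5315 %


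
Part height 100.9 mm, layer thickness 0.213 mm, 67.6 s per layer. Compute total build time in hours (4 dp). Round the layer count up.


Layers = ceil(100.9/0.213) = 474
t = 474 * 67.6 / 3600 = 8.9007 hrs


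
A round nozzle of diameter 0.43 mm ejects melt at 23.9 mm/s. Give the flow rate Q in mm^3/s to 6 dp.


A = pi*(0.43/2)^2 = 0.14522012 mm^2
Q = 0.14522012 * 23.9 = 3.470761 mm^3/s


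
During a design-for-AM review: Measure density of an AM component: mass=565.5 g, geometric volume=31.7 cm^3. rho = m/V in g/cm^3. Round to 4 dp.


rho = 565.5 / 31.7 = 17.8391 g/cm^3


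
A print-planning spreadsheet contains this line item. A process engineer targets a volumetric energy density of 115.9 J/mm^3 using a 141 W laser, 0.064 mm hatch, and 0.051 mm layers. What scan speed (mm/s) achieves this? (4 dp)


v = 141 / (115.9*0.064*0.051) = 372.7224 mm/s


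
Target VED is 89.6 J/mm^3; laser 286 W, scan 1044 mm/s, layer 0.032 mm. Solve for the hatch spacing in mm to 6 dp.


h = 286 / (89.6*1044*0.032) = 0.095545 mm


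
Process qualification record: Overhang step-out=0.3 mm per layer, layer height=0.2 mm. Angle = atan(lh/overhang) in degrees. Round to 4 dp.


angle = atan(0.2/0.3) = 33.6901 degrees


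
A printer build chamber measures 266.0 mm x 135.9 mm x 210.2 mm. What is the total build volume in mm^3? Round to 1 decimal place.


V = 266.0 * 135.9 * 210.2 = 7598603.9 mm^3


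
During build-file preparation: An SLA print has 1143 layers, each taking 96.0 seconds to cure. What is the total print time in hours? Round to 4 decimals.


t = 1143 * 96.0 / 3600 = 30.48 hrs


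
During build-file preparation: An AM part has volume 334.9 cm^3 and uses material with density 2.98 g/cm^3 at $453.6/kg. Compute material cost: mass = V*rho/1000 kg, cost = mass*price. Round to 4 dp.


Mass = 334.9*2.98/1000 = 0.998002 kg
Cost = 0.998002 * 453.6 = 452.6937 $


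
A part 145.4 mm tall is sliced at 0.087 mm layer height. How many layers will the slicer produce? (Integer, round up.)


Layers = ceil(145.4/0.087) = 1672


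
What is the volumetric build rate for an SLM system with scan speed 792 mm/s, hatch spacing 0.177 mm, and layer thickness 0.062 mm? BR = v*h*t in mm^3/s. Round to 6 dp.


Rate = 792 * 0.177 * 0.062 = 8.691408 mm^3/s


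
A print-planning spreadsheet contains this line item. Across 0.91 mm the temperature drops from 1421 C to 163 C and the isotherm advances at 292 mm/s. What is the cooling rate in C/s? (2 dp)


G = (1421-163)/0.91 = 1382.41758242 C/mm
CR = 1382.41758242 * 292 = 403665.93 C/s


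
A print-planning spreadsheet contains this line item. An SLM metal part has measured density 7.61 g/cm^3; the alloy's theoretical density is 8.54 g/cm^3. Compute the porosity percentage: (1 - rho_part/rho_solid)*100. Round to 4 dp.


Porosity = (1-7.61/8.54)*100 = 10.8899 %


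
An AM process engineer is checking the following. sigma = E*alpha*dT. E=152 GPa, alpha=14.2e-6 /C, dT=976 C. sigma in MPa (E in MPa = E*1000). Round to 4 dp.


sigma = 152*1000 * 14.2e-6 * 976 = 2106.5984 MPa


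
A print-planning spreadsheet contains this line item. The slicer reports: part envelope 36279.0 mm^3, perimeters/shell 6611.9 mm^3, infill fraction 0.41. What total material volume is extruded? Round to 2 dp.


V_infill = (36279.0 - 6611.9) * 0.41 = 12163.51
V_total = 6611.9 + 12163.51 = 18775.41 mm^3


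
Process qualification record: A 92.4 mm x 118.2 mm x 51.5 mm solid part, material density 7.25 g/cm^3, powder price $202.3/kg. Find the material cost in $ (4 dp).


V = 92.4 * 118.2 * 51.5 = 562466.52 mm^3 = 562.46652 cm^3
Mass = 562.46652 * 7.25 / 1000 = 4.07788227 kg
Cost = 4.07788227 * 202.3 = 824.9556 $


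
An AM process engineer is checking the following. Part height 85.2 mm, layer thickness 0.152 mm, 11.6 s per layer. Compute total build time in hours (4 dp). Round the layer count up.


Layers = ceil(85.2/0.152) = 561
t = 561 * 11.6 / 3600 = 1.8077 hrs


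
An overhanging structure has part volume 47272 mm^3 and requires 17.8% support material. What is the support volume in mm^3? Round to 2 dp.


V_support = 47272 * 0.178 = 8414.42 mm^3


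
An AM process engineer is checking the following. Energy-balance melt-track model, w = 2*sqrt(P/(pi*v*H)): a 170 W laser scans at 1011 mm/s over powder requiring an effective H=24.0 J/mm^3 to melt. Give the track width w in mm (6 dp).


w = 2*sqrt(170/(pi*1011*24.0)) = 0.094449 mm


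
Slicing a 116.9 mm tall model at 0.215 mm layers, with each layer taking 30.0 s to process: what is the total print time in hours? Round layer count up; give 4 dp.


Layers = ceil(116.9/0.215) = 544
t = 544 * 30.0 / 3600 = 4.5333 hrs


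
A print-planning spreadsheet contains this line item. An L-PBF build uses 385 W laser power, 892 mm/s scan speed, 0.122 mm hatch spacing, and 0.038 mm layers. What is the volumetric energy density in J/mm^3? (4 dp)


E = 385 / (892*0.122*0.038) = 93.1006 J/mm^3


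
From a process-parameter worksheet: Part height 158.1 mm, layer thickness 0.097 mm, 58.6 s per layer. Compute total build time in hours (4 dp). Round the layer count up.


Layers = ceil(158.1/0.097) = 1630
t = 1630 * 58.6 / 3600 = 26.5328 hrs


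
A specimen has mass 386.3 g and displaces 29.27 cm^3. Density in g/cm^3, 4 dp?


rho = 386.3 / 29.27 = 13.1978 g/cm^3


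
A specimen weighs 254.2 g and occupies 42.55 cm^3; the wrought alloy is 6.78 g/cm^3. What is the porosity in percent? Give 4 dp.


rho_part = 254.2 / 42.55 = 5.97414806 g/cm^3
Porosity = (1 - 5.97414806/6.78)*100 = 11.8857 %


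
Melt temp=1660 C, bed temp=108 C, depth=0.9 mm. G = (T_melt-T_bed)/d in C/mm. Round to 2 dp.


G = (1660-108)/0.9 = 1724.44 C/mm


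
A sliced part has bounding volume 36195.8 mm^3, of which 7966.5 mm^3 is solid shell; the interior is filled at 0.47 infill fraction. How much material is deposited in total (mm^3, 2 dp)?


V_infill = (36195.8 - 7966.5) * 0.47 = 13267.77
V_total = 7966.5 + 13267.77 = 21234.27 mm^3


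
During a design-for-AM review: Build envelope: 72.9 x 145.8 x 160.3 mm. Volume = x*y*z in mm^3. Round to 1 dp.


V = 72.9 * 145.8 * 160.3 = 1703799.8 mm^3


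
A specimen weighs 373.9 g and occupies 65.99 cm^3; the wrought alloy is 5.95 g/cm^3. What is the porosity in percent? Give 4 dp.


rho_part = 373.9 / 65.99 = 5.66601 g/cm^3
Porosity = (1 - 5.66601/5.95)*100 = 4.7729 %


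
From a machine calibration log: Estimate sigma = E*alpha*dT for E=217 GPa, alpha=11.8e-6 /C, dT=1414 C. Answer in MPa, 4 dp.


sigma = 217*1000 * 11.8e-6 * 1414 = 3620.6884 MPa


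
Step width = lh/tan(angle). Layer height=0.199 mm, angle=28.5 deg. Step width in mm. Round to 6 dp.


step = 0.199 / tan(28.5) = 0.366512 mm


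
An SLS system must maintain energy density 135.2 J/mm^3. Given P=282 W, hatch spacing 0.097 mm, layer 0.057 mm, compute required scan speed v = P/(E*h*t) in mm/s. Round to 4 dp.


v = 282 / (135.2*0.097*0.057) = 377.247 mm/s


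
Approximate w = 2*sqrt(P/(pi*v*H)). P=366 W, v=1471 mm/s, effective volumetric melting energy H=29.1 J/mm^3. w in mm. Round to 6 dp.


w = 2*sqrt(366/(pi*1471*29.1)) = 0.104338 mm


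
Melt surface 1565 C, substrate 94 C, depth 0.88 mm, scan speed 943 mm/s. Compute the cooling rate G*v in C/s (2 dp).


G = (1565-94)/0.88 = 1671.59090909 C/mm
CR = 1671.59090909 * 943 = 1576310.23 C/s


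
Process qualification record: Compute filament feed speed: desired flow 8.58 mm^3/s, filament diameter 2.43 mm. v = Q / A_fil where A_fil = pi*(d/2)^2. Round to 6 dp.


A = pi*(2.43/2)^2 = 4.637698
v = 8.58 / 4.637698 = 1.850056 mm/s


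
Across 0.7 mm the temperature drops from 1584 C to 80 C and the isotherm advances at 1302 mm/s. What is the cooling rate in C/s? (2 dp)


G = (1584-80)/0.7 = 2148.57142857 C/mm
CR = 2148.57142857 * 1302 = 2797440.0 C/s
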